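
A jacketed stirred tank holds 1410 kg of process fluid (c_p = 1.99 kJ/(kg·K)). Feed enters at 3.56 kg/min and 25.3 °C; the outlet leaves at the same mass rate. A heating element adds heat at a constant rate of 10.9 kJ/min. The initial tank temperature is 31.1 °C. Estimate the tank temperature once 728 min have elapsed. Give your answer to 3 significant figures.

27.5 °C

Energy balance: M c_p dT/dt = ṁ c_p (T_in − T) + 10.9.
Rearrange: dT/dt = (T_ss − T)/τ with τ = M/ṁ = 396.07 min and T_ss = T_in + Q̇/(ṁ c_p) = 26.839 °C.
T approaches T_ss exponentially: T(t) = T_ss + (T₀ − T_ss) e^(−t/τ).
T(728) = 26.839 + (4.2614)·e^(−728/396.07) = 26.839 + (4.2614)·0.15912 = 27.517 °C.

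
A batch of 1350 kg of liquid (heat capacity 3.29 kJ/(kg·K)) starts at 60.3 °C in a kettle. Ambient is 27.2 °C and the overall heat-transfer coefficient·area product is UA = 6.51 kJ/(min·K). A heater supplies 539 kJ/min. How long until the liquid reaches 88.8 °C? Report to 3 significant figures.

581 min

First-law balance (no shaft work): M c_p dT/dt = −UA(T − T_amb) + Q̇.
τ = M c_p/UA = 682.26 min; T_ss = T_amb + Q̇/UA = 27.2 + 539/6.51 = 110.00 °C.
T(t) = T_ss + (T₀ − T_ss)e^(−t/τ); set T = 88.8:
t = −τ ln[(T − T_ss)/(T₀ − T_ss)] = −682.26 · ln(0.42651) = 581.37 min.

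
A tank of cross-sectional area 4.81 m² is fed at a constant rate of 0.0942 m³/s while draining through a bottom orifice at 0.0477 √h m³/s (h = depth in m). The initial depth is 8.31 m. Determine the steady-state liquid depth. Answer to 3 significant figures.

3.90 m

Volume balance on the tank: A dh/dt = Q_in − 0.0477 √h. At steady state dh/dt = 0:
Q_in = 0.0477 √h_ss ⇒ √h_ss = 0.0942/0.0477 = 1.9748.
h_ss = 1.9748² = 3.9000 m. (Since h₀ = 8.31 m > h_ss, the level will fall toward this value.)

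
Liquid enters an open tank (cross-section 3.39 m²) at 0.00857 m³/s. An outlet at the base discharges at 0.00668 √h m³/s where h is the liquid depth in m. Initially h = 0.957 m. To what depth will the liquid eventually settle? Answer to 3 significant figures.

Level balance: A dh/dt = 0.00857 − 0.00668 √h. Setting dh/dt = 0:
Q_in = 0.00668 √h_ss ⇒ √h_ss = 0.00857/0.00668 = 1.2829.
h_ss = 1.2829² = 1.6459 m. (Since h₀ = 0.957 m < h_ss, the level will rise toward this value.)

1.65 m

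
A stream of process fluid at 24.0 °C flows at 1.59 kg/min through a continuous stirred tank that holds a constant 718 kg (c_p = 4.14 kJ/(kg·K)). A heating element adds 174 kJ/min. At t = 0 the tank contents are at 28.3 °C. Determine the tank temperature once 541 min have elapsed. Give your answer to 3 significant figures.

Heat balance on the well-mixed liquid: M c_p dT/dt = ṁ c_p (T_in − T) + 174.
τ = M/ṁ = 451.57 min; T_ss = T_in + Q̇/(ṁ c_p) = 24.0 + 174/(1.59·4.14) = 50.433 °C.
Integrating: T(t) = T_ss + (T₀ − T_ss) e^(−t/τ).
T(541) = 50.433 + (-22.133)·e^(−541/451.57) = 50.433 + (-22.133)·0.30179 = 43.754 °C.

43.8 °C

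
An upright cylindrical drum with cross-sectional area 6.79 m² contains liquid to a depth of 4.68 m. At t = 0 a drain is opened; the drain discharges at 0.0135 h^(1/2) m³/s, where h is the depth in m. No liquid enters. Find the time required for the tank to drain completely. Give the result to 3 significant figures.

A dh/dt = −Q_out = −0.0135 √h.
Separate and integrate: 2(√h − √h₀) = −(0.0135/A) t.
Tank is empty when √h = 0: t_empty = 2A√h₀/0.0135.
t_empty = 2·6.79·√4.68/0.0135 = 13.580·2.1633/0.0135 = 2176.2 s.

2180 s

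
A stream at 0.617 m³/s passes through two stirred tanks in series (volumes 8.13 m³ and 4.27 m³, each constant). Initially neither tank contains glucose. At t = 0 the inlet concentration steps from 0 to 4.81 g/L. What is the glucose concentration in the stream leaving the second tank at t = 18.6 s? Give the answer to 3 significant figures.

Each tank obeys Vᵢ dCᵢ/dt = Q(Cᵢ₋₁ − Cᵢ), so τᵢ = Vᵢ/Q.
τ₁ = 8.13/0.617 = 13.177 s; τ₂ = 4.27/0.617 = 6.9206 s.
Solving the cascade with C₁(0)=C₂(0)=0 gives C₂(t) = C_in[1 − (τ₁ e^(−t/τ₁) − τ₂ e^(−t/τ₂))/(τ₁ − τ₂)].
At t = 18.6: e^(−t/τ₁) = 0.24376, e^(−t/τ₂) = 0.068042.
C₂ = 4.81·[1 − (13.177·0.24376 − 6.9206·0.068042)/(6.2561)] = 4.81·0.56187 = 2.7026 g/L.

2.70 g/L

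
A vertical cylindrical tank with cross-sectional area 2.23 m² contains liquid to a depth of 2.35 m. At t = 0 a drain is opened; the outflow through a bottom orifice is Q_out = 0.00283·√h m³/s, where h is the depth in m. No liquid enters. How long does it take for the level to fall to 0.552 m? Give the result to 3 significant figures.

Accumulation of liquid (constant cross-section A): A dh/dt = −0.00283 √h.
∫ h^(−1/2) dh = −(0.00283/A) ∫ dt, giving 2√h = 2√h₀ − (0.00283/A) t.
t = 2A(√h₀ − √h)/0.00283 = 2·2.23·(√2.35 − √0.552)/0.00283
  = 4.4600 × (1.5330 − 0.74297) / 0.00283 = 1245.0 s.

1250 s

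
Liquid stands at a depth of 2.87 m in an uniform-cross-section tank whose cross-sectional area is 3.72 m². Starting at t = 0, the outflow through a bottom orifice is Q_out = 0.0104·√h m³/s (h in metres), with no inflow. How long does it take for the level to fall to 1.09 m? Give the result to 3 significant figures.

With no inflow, A dh/dt = −0.0104 √h.
∫ h^(−1/2) dh = −(0.0104/A) ∫ dt, giving 2√h = 2√h₀ − (0.0104/A) t.
t = 2A(√h₀ − √h)/0.0104 = 2·3.72·(√2.87 − √1.09)/0.0104
  = 7.4400 × (1.6941 − 1.0440) / 0.0104 = 465.05 s.

465 s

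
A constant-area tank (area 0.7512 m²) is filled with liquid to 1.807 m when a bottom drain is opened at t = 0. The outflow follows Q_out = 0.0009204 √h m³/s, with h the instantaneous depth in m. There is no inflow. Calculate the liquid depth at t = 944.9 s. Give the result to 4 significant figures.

0.5858 m

A dh/dt = −Q_out = −0.0009204 √h.
This is separable: 2 d(√h)/dt = −0.0009204/A, so √h = √h₀ − (0.0009204/(2A)) t.
√h = √1.807 − 0.0009204·944.9/(2·0.7512) = 1.34425 − 0.578864 = 0.765383.
h = 0.765383² = 0.585810 m.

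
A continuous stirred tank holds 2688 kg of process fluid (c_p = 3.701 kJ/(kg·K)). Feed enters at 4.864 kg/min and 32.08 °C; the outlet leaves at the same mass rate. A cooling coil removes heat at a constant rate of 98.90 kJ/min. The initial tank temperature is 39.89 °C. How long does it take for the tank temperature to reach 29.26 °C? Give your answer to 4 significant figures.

M c_p dT/dt = ṁ c_p (T_in − T) − Q̇.
τ = M/ṁ = 552.632 min; T_ss = T_in − Q̇/(ṁ c_p) = 26.5861 °C.
T(t) = T_ss + (T₀ − T_ss) e^(−t/τ). Set T = 29.26:
e^(−t/τ) = (29.26 − 26.5861)/(39.89 − 26.5861) = 0.200988
t = −552.632 · ln(0.200988) = 886.702 min.

886.7 min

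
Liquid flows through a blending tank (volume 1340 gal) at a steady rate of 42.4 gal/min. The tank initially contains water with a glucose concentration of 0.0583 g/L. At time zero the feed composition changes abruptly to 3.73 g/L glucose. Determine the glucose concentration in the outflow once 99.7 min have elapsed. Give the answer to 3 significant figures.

Transient balance on the dissolved component: V dC/dt = Q(C_in − C).
Rewrite as dC/dt + C/τ = C_in/τ, τ = V/Q = 31.604 min.
C approaches C_in exponentially: C(t) = C_in + (C₀ − C_in) e^(−t/τ).
C(99.7) = 3.73 + (0.0583 − 3.73)·e^(−99.7/31.604) = 3.73 + (-3.6717)·0.042652 = 3.5734 g/L.

3.57 g/L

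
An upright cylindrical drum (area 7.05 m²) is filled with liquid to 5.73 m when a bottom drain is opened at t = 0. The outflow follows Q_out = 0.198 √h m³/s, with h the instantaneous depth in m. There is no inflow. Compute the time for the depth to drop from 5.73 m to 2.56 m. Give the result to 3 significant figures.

56.5 s

A dh/dt = −Q_out = −0.198 √h.
∫ h^(−1/2) dh = −(0.198/A) ∫ dt, giving 2√h = 2√h₀ − (0.198/A) t.
t = 2A(√h₀ − √h)/0.198 = 2·7.05·(√5.73 − √2.56)/0.198
  = 14.100 × (2.3937 − 1.6000) / 0.198 = 56.524 s.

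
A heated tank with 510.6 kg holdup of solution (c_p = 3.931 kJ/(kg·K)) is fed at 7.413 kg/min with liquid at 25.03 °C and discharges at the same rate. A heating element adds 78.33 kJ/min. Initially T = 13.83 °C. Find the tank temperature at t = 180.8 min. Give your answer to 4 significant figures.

M c_p dT/dt = ṁ c_p (T_in − T) + Q̇.
τ = M/ṁ = 68.8790 min; T_ss = T_in + Q̇/(ṁ c_p) = 25.03 + 78.33/(7.413·3.931) = 27.7180 °C.
This is linear first-order; T(t) = T_ss + (T₀ − T_ss) e^(−t/τ).
T(180.8) = 27.7180 + (-13.8880)·e^(−180.8/68.8790) = 27.7180 + (-13.8880)·0.0724475 = 26.7119 °C.

26.71 °C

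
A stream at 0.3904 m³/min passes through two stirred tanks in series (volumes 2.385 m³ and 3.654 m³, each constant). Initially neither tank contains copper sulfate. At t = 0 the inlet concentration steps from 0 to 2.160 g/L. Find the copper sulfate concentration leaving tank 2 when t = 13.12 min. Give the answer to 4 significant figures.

1.103 g/L

Species balance on tank i: dCᵢ/dt = (Cᵢ₋₁ − Cᵢ)/τᵢ with τᵢ = Vᵢ/Q.
τ₁ = 2.385/0.3904 = 6.10912 min; τ₂ = 3.654/0.3904 = 9.35963 min.
Tank 1: C₁ = C_in(1 − e^(−t/τ₁)). Tank 2 (τ₁ ≠ τ₂): C₂ = C_in[1 − (τ₁ e^(−t/τ₁) − τ₂ e^(−t/τ₂))/(τ₁ − τ₂)].
At t = 13.12: e^(−t/τ₁) = 0.116763, e^(−t/τ₂) = 0.246162.
C₂ = 2.160·[1 − (6.10912·0.116763 − 9.35963·0.246162)/(-3.25051)] = 2.160·0.510641 = 1.10298 g/L.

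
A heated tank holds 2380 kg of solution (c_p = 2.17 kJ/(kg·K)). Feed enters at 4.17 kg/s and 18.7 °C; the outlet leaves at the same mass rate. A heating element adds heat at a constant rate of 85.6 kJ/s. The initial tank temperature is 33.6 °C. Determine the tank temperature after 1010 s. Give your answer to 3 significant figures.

First-law balance (no shaft work): M c_p dT/dt = ṁ c_p (T_in − T) + 85.6.
τ = M/ṁ = 570.74 s; T_ss = T_in + Q̇/(ṁ c_p) = 18.7 + 85.6/(4.17·2.17) = 28.160 °C.
Integrating: T(t) = T_ss + (T₀ − T_ss) e^(−t/τ).
T(1010) = 28.160 + (5.4403)·e^(−1010/570.74) = 28.160 + (5.4403)·0.17040 = 29.087 °C.

29.1 °C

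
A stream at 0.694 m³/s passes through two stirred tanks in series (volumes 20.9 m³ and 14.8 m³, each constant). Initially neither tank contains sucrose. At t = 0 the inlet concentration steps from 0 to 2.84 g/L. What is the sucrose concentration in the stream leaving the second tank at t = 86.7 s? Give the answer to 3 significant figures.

2.41 g/L

Time constants: τᵢ = Vᵢ/Q for each well-mixed tank.
τ₁ = 20.9/0.694 = 30.115 s; τ₂ = 14.8/0.694 = 21.326 s.
Tank 1: C₁ = C_in(1 − e^(−t/τ₁)). Tank 2 (τ₁ ≠ τ₂): C₂ = C_in[1 − (τ₁ e^(−t/τ₁) − τ₂ e^(−t/τ₂))/(τ₁ − τ₂)].
At t = 86.7: e^(−t/τ₁) = 0.056194, e^(−t/τ₂) = 0.017154.
C₂ = 2.84·[1 − (30.115·0.056194 − 21.326·0.017154)/(8.7896)] = 2.84·0.84908 = 2.4114 g/L.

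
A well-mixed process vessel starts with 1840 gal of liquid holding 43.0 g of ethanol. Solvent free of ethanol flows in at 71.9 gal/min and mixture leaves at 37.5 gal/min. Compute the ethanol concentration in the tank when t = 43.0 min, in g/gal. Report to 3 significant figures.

0.00681 g/gal

Let m(t) be the amount of ethanol. Volume: V(t) = V₀ + (Q_in − Q_out) t = 1840 + 34.400 t; V(43.0) = 3319.2 gal.
No ethanol enters, so dm/dt = −Q_out · (m/V).
dm/m = −Q_out dt/(V₀ + 34.400 t); integrating gives ln(m/m₀) = −(Q_out/(Q_in−Q_out)) ln(V/V₀).
m = m₀ (V₀/V)^(Q_out/(Q_in−Q_out)) = 43.0 × (1840/3319.2)^(1.0901) = 22.603 g.
C = m/V = 22.603/3319.2 = 0.0068097 g/gal.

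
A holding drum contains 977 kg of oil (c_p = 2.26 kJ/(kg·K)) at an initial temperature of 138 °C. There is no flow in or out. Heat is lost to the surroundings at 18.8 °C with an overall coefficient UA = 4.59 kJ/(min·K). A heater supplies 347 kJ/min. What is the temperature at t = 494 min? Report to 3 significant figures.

110 °C

Lumped-capacitance energy balance: M c_p dT/dt = UA(T_amb − T) + Q̇.
dT/dt = (T_ss − T)/τ with T_ss = T_amb + Q̇/UA = 18.8 + 347/4.59 = 94.399 °C, τ = M c_p/UA = 977·2.26/4.59 = 481.05 min.
Integrating: T(t) = T_ss + (T₀ − T_ss) e^(−t/τ).
T(494) = 94.399 + (43.601)·0.35811 = 110.01 °C.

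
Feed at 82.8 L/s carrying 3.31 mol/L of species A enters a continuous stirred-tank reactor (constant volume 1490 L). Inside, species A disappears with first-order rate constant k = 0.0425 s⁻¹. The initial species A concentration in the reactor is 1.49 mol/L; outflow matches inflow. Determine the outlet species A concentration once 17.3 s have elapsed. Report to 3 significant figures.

1.80 mol/L

V dC/dt = Q(C_in − C) − k V C.
dC/dt = (Q/V) C_in − (Q/V + k) C; effective rate a = Q/V + k = 0.055570 + 0.0425 = 0.098070 s⁻¹.
C_ss = Q C_in/(Q + kV) = 1.8756 mol/L; C(t) = C_ss + (C₀ − C_ss) e^(−a t).
C(17.3) = 1.8756 + (-0.38557)·e^(−0.098070·17.3) = 1.8756 + (-0.38557)·0.18330 = 1.8049 mol/L.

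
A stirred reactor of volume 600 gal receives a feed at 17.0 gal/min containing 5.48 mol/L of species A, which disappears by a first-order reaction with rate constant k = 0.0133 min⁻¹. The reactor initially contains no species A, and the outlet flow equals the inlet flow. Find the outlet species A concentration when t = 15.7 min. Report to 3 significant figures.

Accumulation = in − out − consumed: V dC/dt = Q C_in − Q C − k V C.
This is linear with rate a = Q/V + k = 0.041633 min⁻¹.
C_ss = Q C_in/(Q + kV) = 3.7294 mol/L; C(t) = C_ss + (C₀ − C_ss) e^(−a t).
C(15.7) = 3.7294 + (-3.7294)·e^(−0.041633·15.7) = 3.7294 + (-3.7294)·0.52015 = 1.7896 mol/L.

1.79 mol/L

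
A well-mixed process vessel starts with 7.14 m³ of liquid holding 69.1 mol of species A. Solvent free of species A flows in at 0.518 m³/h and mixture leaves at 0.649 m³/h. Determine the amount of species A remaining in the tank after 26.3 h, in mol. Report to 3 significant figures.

Total volume: dV/dt = Q_in − Q_out = -0.13100 m³/h, so V(t) = 7.14 − 0.13100 t and V(26.3) = 3.6947 m³.
No species A enters, so dm/dt = −Q_out · (m/V).
Separate: dm/m = −Q_out dt/V(t) ⇒ ln(m/m₀) = −(Q_out/(Q_in−Q_out)) ln(V/V₀).
m = m₀ (V₀/V)^(Q_out/(Q_in−Q_out)) = 69.1 × (7.14/3.6947)^(-4.9542) = 2.6423 mol.

2.64 mol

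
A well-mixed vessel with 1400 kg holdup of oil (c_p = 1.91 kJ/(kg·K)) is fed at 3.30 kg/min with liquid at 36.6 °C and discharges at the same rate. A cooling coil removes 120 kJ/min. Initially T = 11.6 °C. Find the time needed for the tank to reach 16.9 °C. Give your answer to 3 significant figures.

933 min

Energy balance: M c_p dT/dt = ṁ c_p (T_in − T) − 120.
τ = M/ṁ = 424.24 min; T_ss = T_in − Q̇/(ṁ c_p) = 17.561 °C.
T(t) = T_ss + (T₀ − T_ss) e^(−t/τ). Set T = 16.9:
e^(−t/τ) = (16.9 − 17.561)/(11.6 − 17.561) = 0.11095
t = −424.24 · ln(0.11095) = 932.76 min.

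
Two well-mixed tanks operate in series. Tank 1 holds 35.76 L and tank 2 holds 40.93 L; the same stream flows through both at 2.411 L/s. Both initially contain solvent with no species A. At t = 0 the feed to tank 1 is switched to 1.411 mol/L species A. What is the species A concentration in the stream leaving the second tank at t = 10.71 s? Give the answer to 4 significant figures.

0.2075 mol/L

Species balance on tank i: dCᵢ/dt = (Cᵢ₋₁ − Cᵢ)/τᵢ with τᵢ = Vᵢ/Q.
τ₁ = 35.76/2.411 = 14.8320 s; τ₂ = 40.93/2.411 = 16.9764 s.
Tank 1: C₁ = C_in(1 − e^(−t/τ₁)). Tank 2 (τ₁ ≠ τ₂): C₂ = C_in[1 − (τ₁ e^(−t/τ₁) − τ₂ e^(−t/τ₂))/(τ₁ − τ₂)].
At t = 10.71: e^(−t/τ₁) = 0.485738, e^(−t/τ₂) = 0.532125.
C₂ = 1.411·[1 − (14.8320·0.485738 − 16.9764·0.532125)/(-2.14434)] = 1.411·0.147024 = 0.207452 mol/L.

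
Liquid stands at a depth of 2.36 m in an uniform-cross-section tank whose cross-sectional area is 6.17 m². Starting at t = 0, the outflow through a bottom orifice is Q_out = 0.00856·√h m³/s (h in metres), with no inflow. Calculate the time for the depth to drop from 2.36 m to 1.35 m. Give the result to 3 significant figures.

540 s

With no inflow, A dh/dt = −0.00856 √h.
This is separable: 2 d(√h)/dt = −0.00856/A, so √h = √h₀ − (0.00856/(2A)) t.
t = 2A(√h₀ − √h)/0.00856 = 2·6.17·(√2.36 − √1.35)/0.00856
  = 12.340 × (1.5362 − 1.1619) / 0.00856 = 539.64 s.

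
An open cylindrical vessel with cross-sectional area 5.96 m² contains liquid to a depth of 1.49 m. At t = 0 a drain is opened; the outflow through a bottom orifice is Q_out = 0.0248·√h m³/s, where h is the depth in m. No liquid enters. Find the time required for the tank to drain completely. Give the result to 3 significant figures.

587 s

With no inflow, A dh/dt = −0.0248 √h.
Separate and integrate: 2(√h − √h₀) = −(0.0248/A) t.
Set h = 0: 2√h₀ = (0.0248/A) t_empty ⇒ t_empty = 2A√h₀/0.0248.
t_empty = 2·5.96·√1.49/0.0248 = 11.920·1.2207/0.0248 = 586.70 s.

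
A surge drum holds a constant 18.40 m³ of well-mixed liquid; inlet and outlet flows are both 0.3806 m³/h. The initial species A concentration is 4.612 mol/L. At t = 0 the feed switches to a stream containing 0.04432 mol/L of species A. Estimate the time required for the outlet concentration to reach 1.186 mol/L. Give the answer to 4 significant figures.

67.03 h

Mass balance on the solute (V constant): V dC/dt = Q(C_in − C), so τ = V/Q = 48.3447 h.
C(t) = C_in + (C₀ − C_in) e^(−t/τ). Set C = 1.186 and solve for t:
e^(−t/τ) = (C − C_in)/(C₀ − C_in) = (1.186 − 0.04432)/(4.612 − 0.04432) = 0.249947
t = −τ ln(…) = 48.3447 × 1.38650 = 67.0302 h.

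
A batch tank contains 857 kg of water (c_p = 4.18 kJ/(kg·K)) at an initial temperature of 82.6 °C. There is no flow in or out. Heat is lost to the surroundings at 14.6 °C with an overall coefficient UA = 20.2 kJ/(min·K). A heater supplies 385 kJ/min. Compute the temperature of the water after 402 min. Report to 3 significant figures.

Lumped-capacitance energy balance: M c_p dT/dt = UA(T_amb − T) + Q̇.
dT/dt = (T_ss − T)/τ with T_ss = T_amb + Q̇/UA = 14.6 + 385/20.2 = 33.659 °C, τ = M c_p/UA = 857·4.18/20.2 = 177.34 min.
Integrating: T(t) = T_ss + (T₀ − T_ss) e^(−t/τ).
T(402) = 33.659 + (48.941)·0.10364 = 38.732 °C.

38.7 °C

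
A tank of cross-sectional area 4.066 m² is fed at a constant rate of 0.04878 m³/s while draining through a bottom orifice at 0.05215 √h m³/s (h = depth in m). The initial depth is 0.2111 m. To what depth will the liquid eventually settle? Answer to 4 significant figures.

0.8749 m

Mass balance (ρ constant): A dh/dt = Q_in − 0.05215 √h. At steady state dh/dt = 0:
Q_in = 0.05215 √h_ss ⇒ √h_ss = 0.04878/0.05215 = 0.935379.
h_ss = 0.935379² = 0.874933 m. (Since h₀ = 0.2111 m < h_ss, the level will rise toward this value.)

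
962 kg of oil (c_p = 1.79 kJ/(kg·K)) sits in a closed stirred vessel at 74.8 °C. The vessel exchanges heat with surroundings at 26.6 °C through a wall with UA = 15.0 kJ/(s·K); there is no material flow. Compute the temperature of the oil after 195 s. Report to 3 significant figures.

35.4 °C

Lumped-capacitance energy balance: M c_p dT/dt = UA(T_amb − T).
dT/dt = (T_ss − T)/τ with T_ss = T_amb = 26.600 °C, τ = M c_p/UA = 962·1.79/15.0 = 114.80 s.
T approaches T_ss exponentially: T(t) = T_ss + (T₀ − T_ss) e^(−t/τ).
T(195) = 26.600 + (48.200)·0.18293 = 35.417 °C.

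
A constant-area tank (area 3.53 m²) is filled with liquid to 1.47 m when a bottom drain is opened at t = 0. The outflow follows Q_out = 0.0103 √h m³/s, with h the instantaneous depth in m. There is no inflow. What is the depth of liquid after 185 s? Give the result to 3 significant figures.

Unsteady balance on liquid volume: A dh/dt = −0.0103 √h.
Separate and integrate: 2(√h − √h₀) = −(0.0103/A) t.
√h = √1.47 − 0.0103·185/(2·3.53) = 1.2124 − 0.26990 = 0.94253.
h = 0.94253² = 0.88837 m.

0.888 m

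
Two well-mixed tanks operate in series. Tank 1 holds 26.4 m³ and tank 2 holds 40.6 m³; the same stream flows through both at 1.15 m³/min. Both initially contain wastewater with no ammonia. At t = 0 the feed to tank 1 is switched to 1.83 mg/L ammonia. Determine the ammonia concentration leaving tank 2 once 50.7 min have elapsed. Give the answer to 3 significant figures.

Time constants: τᵢ = Vᵢ/Q for each well-mixed tank.
τ₁ = 26.4/1.15 = 22.957 min; τ₂ = 40.6/1.15 = 35.304 min.
Tank 1: C₁ = C_in(1 − e^(−t/τ₁)). Tank 2 (τ₁ ≠ τ₂): C₂ = C_in[1 − (τ₁ e^(−t/τ₁) − τ₂ e^(−t/τ₂))/(τ₁ − τ₂)].
At t = 50.7: e^(−t/τ₁) = 0.10986, e^(−t/τ₂) = 0.23786.
C₂ = 1.83·[1 − (22.957·0.10986 − 35.304·0.23786)/(-12.348)] = 1.83·0.52418 = 0.95925 mg/L.

0.959 mg/L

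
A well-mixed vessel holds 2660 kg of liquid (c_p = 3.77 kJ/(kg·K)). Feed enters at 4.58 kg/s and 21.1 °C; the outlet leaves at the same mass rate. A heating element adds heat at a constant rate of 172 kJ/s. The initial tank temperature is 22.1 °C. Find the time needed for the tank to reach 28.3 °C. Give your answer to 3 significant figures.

M c_p dT/dt = ṁ c_p (T_in − T) + Q̇.
τ = M/ṁ = 580.79 s; T_ss = T_in + Q̇/(ṁ c_p) = 31.061 °C.
T(t) = T_ss + (T₀ − T_ss) e^(−t/τ). Set T = 28.3:
e^(−t/τ) = (28.3 − 31.061)/(22.1 − 31.061) = 0.30815
t = −580.79 · ln(0.30815) = 683.69 s.

684 s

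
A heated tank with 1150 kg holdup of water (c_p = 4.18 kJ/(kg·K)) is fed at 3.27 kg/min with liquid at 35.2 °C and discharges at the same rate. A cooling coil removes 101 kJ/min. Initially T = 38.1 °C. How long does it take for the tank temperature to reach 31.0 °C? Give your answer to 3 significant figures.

M c_p dT/dt = ṁ c_p (T_in − T) − Q̇.
τ = M/ṁ = 351.68 min; T_ss = T_in − Q̇/(ṁ c_p) = 27.811 °C.
T(t) = T_ss + (T₀ − T_ss) e^(−t/τ). Set T = 31.0:
e^(−t/τ) = (31.0 − 27.811)/(38.1 − 27.811) = 0.30996
t = −351.68 · ln(0.30996) = 411.93 min.

412 min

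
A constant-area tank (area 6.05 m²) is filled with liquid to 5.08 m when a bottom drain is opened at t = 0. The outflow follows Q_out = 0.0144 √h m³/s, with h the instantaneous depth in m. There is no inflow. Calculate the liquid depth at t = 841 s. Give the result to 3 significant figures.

Unsteady balance on liquid volume: A dh/dt = −0.0144 √h.
∫ h^(−1/2) dh = −(0.0144/A) ∫ dt, giving 2√h = 2√h₀ − (0.0144/A) t.
√h = √5.08 − 0.0144·841/(2·6.05) = 2.2539 − 1.0009 = 1.2530.
h = 1.2530² = 1.5701 m.

1.57 m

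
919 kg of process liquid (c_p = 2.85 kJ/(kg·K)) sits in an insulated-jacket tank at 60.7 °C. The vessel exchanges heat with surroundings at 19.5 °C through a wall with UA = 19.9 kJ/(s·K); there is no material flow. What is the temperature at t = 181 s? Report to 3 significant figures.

M c_p dT/dt = −UA(T − T_amb).
dT/dt = (T_ss − T)/τ with T_ss = T_amb = 19.500 °C, τ = M c_p/UA = 919·2.85/19.9 = 131.62 s.
This is linear first-order; T(t) = T_ss + (T₀ − T_ss) e^(−t/τ).
T(181) = 19.500 + (41.200)·0.25278 = 29.915 °C.

29.9 °C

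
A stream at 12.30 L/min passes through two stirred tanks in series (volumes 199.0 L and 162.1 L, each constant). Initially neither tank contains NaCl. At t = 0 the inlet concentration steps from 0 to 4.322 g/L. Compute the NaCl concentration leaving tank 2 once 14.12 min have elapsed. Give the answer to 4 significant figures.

1.087 g/L

Time constants: τᵢ = Vᵢ/Q for each well-mixed tank.
τ₁ = 199.0/12.30 = 16.1789 min; τ₂ = 162.1/12.30 = 13.1789 min.
Tank 1: C₁ = C_in(1 − e^(−t/τ₁)). Tank 2 (τ₁ ≠ τ₂): C₂ = C_in[1 − (τ₁ e^(−t/τ₁) − τ₂ e^(−t/τ₂))/(τ₁ − τ₂)].
At t = 14.12: e^(−t/τ₁) = 0.417804, e^(−t/τ₂) = 0.342524.
C₂ = 4.322·[1 − (16.1789·0.417804 − 13.1789·0.342524)/(3.00000)] = 4.322·0.251498 = 1.08697 g/L.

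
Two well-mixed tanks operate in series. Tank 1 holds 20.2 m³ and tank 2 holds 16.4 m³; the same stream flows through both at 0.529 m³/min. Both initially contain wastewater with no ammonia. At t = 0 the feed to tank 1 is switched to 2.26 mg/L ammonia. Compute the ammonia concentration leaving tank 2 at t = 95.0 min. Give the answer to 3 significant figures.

1.72 mg/L

Time constants: τᵢ = Vᵢ/Q for each well-mixed tank.
τ₁ = 20.2/0.529 = 38.185 min; τ₂ = 16.4/0.529 = 31.002 min.
Tank 1: C₁ = C_in(1 − e^(−t/τ₁)). Tank 2 (τ₁ ≠ τ₂): C₂ = C_in[1 − (τ₁ e^(−t/τ₁) − τ₂ e^(−t/τ₂))/(τ₁ − τ₂)].
At t = 95.0: e^(−t/τ₁) = 0.083087, e^(−t/τ₂) = 0.046685.
C₂ = 2.26·[1 − (38.185·0.083087 − 31.002·0.046685)/(7.1834)] = 2.26·0.75981 = 1.7172 mg/L.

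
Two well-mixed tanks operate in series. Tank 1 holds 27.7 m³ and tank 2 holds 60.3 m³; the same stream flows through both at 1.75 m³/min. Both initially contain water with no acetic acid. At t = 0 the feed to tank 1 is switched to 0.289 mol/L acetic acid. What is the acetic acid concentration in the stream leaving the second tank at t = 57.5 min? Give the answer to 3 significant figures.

Species balance on tank i: dCᵢ/dt = (Cᵢ₋₁ − Cᵢ)/τᵢ with τᵢ = Vᵢ/Q.
τ₁ = 27.7/1.75 = 15.829 min; τ₂ = 60.3/1.75 = 34.457 min.
Tank 1: C₁ = C_in(1 − e^(−t/τ₁)). Tank 2 (τ₁ ≠ τ₂): C₂ = C_in[1 − (τ₁ e^(−t/τ₁) − τ₂ e^(−t/τ₂))/(τ₁ − τ₂)].
At t = 57.5: e^(−t/τ₁) = 0.026445, e^(−t/τ₂) = 0.18848.
C₂ = 0.289·[1 − (15.829·0.026445 − 34.457·0.18848)/(-18.629)] = 0.289·0.67383 = 0.19474 mol/L.

0.195 mol/L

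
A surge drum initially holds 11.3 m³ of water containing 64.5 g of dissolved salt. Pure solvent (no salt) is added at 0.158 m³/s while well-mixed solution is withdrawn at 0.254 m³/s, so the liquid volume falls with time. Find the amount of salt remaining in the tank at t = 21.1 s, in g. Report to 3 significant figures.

38.2 g

Let m(t) be the amount of salt. Volume: V(t) = V₀ + (Q_in − Q_out) t = 11.3 − 0.096000 t; V(21.1) = 9.2744 m³.
Species balance (pure solvent in): dm/dt = −Q_out · m/V(t).
Separate: dm/m = −Q_out dt/V(t) ⇒ ln(m/m₀) = −(Q_out/(Q_in−Q_out)) ln(V/V₀).
m = m₀ (V₀/V)^(Q_out/(Q_in−Q_out)) = 64.5 × (11.3/9.2744)^(-2.6458) = 38.244 g.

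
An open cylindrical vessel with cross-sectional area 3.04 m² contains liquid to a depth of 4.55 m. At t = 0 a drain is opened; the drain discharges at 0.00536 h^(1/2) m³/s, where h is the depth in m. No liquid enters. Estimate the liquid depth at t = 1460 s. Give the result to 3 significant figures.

Mass balance (ρ constant): A dh/dt = −0.00536 √h.
This is separable: 2 d(√h)/dt = −0.00536/A, so √h = √h₀ − (0.00536/(2A)) t.
√h = √4.55 − 0.00536·1460/(2·3.04) = 2.1331 − 1.2871 = 0.84597.
h = 0.84597² = 0.71566 m.

0.716 m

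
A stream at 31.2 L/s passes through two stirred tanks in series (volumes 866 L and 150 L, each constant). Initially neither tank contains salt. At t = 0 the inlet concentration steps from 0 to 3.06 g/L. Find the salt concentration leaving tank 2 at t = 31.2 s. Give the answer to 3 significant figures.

Time constants: τᵢ = Vᵢ/Q for each well-mixed tank.
τ₁ = 866/31.2 = 27.756 s; τ₂ = 150/31.2 = 4.8077 s.
Tank 1: C₁ = C_in(1 − e^(−t/τ₁)). Tank 2 (τ₁ ≠ τ₂): C₂ = C_in[1 − (τ₁ e^(−t/τ₁) − τ₂ e^(−t/τ₂))/(τ₁ − τ₂)].
At t = 31.2: e^(−t/τ₁) = 0.32496, e^(−t/τ₂) = 0.0015192.
C₂ = 3.06·[1 − (27.756·0.32496 − 4.8077·0.0015192)/(22.949)] = 3.06·0.60728 = 1.8583 g/L.

1.86 g/L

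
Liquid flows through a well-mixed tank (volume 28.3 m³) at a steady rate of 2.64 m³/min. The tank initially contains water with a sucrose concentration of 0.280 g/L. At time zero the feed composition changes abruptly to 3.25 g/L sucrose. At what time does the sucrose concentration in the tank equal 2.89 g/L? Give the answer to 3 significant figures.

22.6 min

Species balance: V dC/dt = Q(C_in − C) ⇒ τ = V/Q = 10.720 min.
C(t) = C_in + (C₀ − C_in) e^(−t/τ). Set C = 2.89 and solve for t:
e^(−t/τ) = (C − C_in)/(C₀ − C_in) = (2.89 − 3.25)/(0.280 − 3.25) = 0.12121
t = −τ ln(…) = 10.720 × 2.1102 = 22.621 min.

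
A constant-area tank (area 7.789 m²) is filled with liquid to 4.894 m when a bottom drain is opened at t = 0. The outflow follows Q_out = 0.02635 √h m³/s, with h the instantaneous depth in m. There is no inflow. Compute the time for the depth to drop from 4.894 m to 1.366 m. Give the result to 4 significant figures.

Unsteady balance on liquid volume: A dh/dt = −0.02635 √h.
Separate and integrate: 2(√h − √h₀) = −(0.02635/A) t.
t = 2A(√h₀ − √h)/0.02635 = 2·7.789·(√4.894 − √1.366)/0.02635
  = 15.5780 × (2.21224 − 1.16876) / 0.02635 = 616.900 s.

616.9 s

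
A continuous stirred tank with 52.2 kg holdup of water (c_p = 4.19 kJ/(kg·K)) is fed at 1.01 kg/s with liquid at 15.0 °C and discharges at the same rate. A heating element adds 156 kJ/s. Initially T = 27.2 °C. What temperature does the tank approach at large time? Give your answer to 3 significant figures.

M c_p dT/dt = ṁ c_p (T_in − T) + Q̇.
At steady state dT/dt = 0 ⇒ T_ss = T_in + Q̇/(ṁ c_p) = 15.0 + 156/(1.01·4.19) = 51.863 °C.

51.9 °C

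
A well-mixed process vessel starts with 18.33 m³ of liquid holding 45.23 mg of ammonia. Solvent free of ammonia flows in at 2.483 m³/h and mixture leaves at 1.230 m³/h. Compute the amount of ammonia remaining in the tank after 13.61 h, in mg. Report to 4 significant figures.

23.72 mg

Let m(t) be the amount of ammonia. Volume: V(t) = V₀ + (Q_in − Q_out) t = 18.33 + 1.25300 t; V(13.61) = 35.3833 m³.
No ammonia enters, so dm/dt = −Q_out · (m/V).
dm/m = −Q_out dt/(V₀ + 1.25300 t); integrating gives ln(m/m₀) = −(Q_out/(Q_in−Q_out)) ln(V/V₀).
m = m₀ (V₀/V)^(Q_out/(Q_in−Q_out)) = 45.23 × (18.33/35.3833)^(0.981644) = 23.7156 mg.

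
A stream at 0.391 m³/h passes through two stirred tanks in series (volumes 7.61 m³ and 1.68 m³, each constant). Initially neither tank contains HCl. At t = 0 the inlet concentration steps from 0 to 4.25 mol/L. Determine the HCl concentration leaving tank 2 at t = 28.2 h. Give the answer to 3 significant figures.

Each tank obeys Vᵢ dCᵢ/dt = Q(Cᵢ₋₁ − Cᵢ), so τᵢ = Vᵢ/Q.
τ₁ = 7.61/0.391 = 19.463 h; τ₂ = 1.68/0.391 = 4.2967 h.
Tank 1: C₁ = C_in(1 − e^(−t/τ₁)). Tank 2 (τ₁ ≠ τ₂): C₂ = C_in[1 − (τ₁ e^(−t/τ₁) − τ₂ e^(−t/τ₂))/(τ₁ − τ₂)].
At t = 28.2: e^(−t/τ₁) = 0.23483, e^(−t/τ₂) = 0.0014113.
C₂ = 4.25·[1 − (19.463·0.23483 − 4.2967·0.0014113)/(15.166)] = 4.25·0.69905 = 2.9709 mol/L.

2.97 mol/L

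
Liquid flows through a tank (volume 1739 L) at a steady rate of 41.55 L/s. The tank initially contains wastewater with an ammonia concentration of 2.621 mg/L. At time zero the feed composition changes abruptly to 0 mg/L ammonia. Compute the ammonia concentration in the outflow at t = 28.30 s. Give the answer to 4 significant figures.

1.333 mg/L

Transient balance on the dissolved component: V dC/dt = Q(C_in − C).
Rewrite as dC/dt + C/τ = C_in/τ, τ = V/Q = 41.8532 s.
Integrating: C(t) = C_in + (C₀ − C_in) e^(−t/τ).
C(28.30) = 0 + (2.621 − 0)·e^(−28.30/41.8532) = 0 + (2.62100)·0.508559 = 1.33293 mg/L.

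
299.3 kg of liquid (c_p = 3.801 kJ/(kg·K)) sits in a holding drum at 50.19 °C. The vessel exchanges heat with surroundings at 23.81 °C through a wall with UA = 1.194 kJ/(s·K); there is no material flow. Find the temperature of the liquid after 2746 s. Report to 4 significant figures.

25.29 °C

Unsteady energy balance on the tank contents: M c_p dT/dt = −UA(T − T_amb).
dT/dt = (T_ss − T)/τ with T_ss = T_amb = 23.8100 °C, τ = M c_p/UA = 299.3·3.801/1.194 = 952.797 s.
T approaches T_ss exponentially: T(t) = T_ss + (T₀ − T_ss) e^(−t/τ).
T(2746) = 23.8100 + (26.3800)·0.0560203 = 25.2878 °C.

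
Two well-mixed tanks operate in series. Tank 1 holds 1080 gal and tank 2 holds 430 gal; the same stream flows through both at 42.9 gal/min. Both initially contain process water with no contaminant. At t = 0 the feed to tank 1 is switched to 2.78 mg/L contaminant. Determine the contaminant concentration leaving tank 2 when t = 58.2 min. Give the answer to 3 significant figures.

Time constants: τᵢ = Vᵢ/Q for each well-mixed tank.
τ₁ = 1080/42.9 = 25.175 min; τ₂ = 430/42.9 = 10.023 min.
Solving the cascade with C₁(0)=C₂(0)=0 gives C₂(t) = C_in[1 − (τ₁ e^(−t/τ₁) − τ₂ e^(−t/τ₂))/(τ₁ − τ₂)].
At t = 58.2: e^(−t/τ₁) = 0.099079, e^(−t/τ₂) = 0.0030080.
C₂ = 2.78·[1 − (25.175·0.099079 − 10.023·0.0030080)/(15.152)] = 2.78·0.83737 = 2.3279 mg/L.

2.33 mg/L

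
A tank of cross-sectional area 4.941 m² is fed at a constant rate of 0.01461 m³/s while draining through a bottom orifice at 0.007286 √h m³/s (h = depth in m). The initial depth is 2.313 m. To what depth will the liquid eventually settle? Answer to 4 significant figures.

Level balance: A dh/dt = 0.01461 − 0.007286 √h. Setting dh/dt = 0:
Q_in = 0.007286 √h_ss ⇒ √h_ss = 0.01461/0.007286 = 2.00522.
h_ss = 2.00522² = 4.02089 m. (Since h₀ = 2.313 m < h_ss, the level will rise toward this value.)

4.021 m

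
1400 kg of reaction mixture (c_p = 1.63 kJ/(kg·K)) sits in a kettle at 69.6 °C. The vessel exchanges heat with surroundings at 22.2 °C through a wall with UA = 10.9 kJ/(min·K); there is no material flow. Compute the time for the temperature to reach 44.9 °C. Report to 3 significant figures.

154 min

Energy balance: M c_p dT/dt = −UA(T − T_amb).
τ = M c_p/UA = 209.36 min; T_ss = T_amb = 22.200 °C.
T(t) = T_ss + (T₀ − T_ss)e^(−t/τ); set T = 44.9:
t = −τ ln[(T − T_ss)/(T₀ − T_ss)] = −209.36 · ln(0.47890) = 154.14 min.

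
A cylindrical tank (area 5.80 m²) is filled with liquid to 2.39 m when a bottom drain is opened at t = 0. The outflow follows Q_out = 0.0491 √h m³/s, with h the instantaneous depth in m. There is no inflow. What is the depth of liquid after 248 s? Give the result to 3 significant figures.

A dh/dt = −Q_out = −0.0491 √h.
This is separable: 2 d(√h)/dt = −0.0491/A, so √h = √h₀ − (0.0491/(2A)) t.
√h = √2.39 − 0.0491·248/(2·5.80) = 1.5460 − 1.0497 = 0.49624.
h = 0.49624² = 0.24625 m.

0.246 m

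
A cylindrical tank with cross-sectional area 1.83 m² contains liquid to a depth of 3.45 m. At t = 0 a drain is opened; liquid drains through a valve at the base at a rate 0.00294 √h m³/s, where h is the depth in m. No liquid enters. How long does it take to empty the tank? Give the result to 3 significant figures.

2310 s

With no inflow, A dh/dt = −0.00294 √h.
This is separable: 2 d(√h)/dt = −0.00294/A, so √h = √h₀ − (0.00294/(2A)) t.
Set h = 0: 2√h₀ = (0.00294/A) t_empty ⇒ t_empty = 2A√h₀/0.00294.
t_empty = 2·1.83·√3.45/0.00294 = 3.6600·1.8574/0.00294 = 2312.3 s.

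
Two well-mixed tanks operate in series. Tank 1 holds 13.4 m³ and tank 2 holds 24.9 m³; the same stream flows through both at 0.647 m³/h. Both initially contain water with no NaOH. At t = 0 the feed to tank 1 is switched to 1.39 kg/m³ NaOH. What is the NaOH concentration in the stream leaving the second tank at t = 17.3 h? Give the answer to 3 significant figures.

Time constants: τᵢ = Vᵢ/Q for each well-mixed tank.
τ₁ = 13.4/0.647 = 20.711 h; τ₂ = 24.9/0.647 = 38.485 h.
Tank 1: C₁ = C_in(1 − e^(−t/τ₁)). Tank 2 (τ₁ ≠ τ₂): C₂ = C_in[1 − (τ₁ e^(−t/τ₁) − τ₂ e^(−t/τ₂))/(τ₁ − τ₂)].
At t = 17.3: e^(−t/τ₁) = 0.43374, e^(−t/τ₂) = 0.63793.
C₂ = 1.39·[1 − (20.711·0.43374 − 38.485·0.63793)/(-17.774)] = 1.39·0.12414 = 0.17255 kg/m³.

0.173 kg/m³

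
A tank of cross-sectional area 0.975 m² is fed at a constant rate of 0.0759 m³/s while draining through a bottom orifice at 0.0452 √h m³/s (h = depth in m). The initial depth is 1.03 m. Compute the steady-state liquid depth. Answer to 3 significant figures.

2.82 m

A dh/dt = Q_in − 0.0452 √h. Steady state requires inflow = outflow:
Q_in = 0.0452 √h_ss ⇒ √h_ss = 0.0759/0.0452 = 1.6792.
h_ss = 1.6792² = 2.8197 m. (Since h₀ = 1.03 m < h_ss, the level will rise toward this value.)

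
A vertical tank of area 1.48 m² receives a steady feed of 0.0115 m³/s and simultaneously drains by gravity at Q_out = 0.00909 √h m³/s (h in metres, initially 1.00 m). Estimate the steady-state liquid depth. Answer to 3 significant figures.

Volume balance on the tank: A dh/dt = Q_in − 0.00909 √h. At steady state dh/dt = 0:
Q_in = 0.00909 √h_ss ⇒ √h_ss = 0.0115/0.00909 = 1.2651.
h_ss = 1.2651² = 1.6005 m. (Since h₀ = 1.00 m < h_ss, the level will rise toward this value.)

1.60 m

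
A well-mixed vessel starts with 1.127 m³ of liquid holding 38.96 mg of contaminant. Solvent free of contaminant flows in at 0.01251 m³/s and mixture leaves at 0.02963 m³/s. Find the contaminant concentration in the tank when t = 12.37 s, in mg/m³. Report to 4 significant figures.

29.69 mg/m³

Total volume: dV/dt = Q_in − Q_out = -0.0171200 m³/s, so V(t) = 1.127 − 0.0171200 t and V(12.37) = 0.915226 m³.
No contaminant enters, so dm/dt = −Q_out · (m/V).
Separate: dm/m = −Q_out dt/V(t) ⇒ ln(m/m₀) = −(Q_out/(Q_in−Q_out)) ln(V/V₀).
m = m₀ (V₀/V)^(Q_out/(Q_in−Q_out)) = 38.96 × (1.127/0.915226)^(-1.73072) = 27.1750 mg.
C = m/V = 27.1750/0.915226 = 29.6921 mg/m³.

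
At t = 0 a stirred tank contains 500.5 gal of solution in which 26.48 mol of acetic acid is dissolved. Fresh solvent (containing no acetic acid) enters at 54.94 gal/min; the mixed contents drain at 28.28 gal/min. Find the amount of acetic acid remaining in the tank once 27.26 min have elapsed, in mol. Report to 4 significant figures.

10.23 mol

Let m(t) be the amount of acetic acid. Volume: V(t) = V₀ + (Q_in − Q_out) t = 500.5 + 26.6600 t; V(27.26) = 1227.25 gal.
No acetic acid enters, so dm/dt = −Q_out · (m/V).
dm/m = −Q_out dt/(V₀ + 26.6600 t); integrating gives ln(m/m₀) = −(Q_out/(Q_in−Q_out)) ln(V/V₀).
m = m₀ (V₀/V)^(Q_out/(Q_in−Q_out)) = 26.48 × (500.5/1227.25)^(1.06077) = 10.2263 mol.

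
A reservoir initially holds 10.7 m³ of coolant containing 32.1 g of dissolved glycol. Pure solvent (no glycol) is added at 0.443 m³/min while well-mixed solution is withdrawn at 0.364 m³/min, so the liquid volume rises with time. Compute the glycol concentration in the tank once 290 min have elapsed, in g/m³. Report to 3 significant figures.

Let m(t) be the amount of glycol. Volume: V(t) = V₀ + (Q_in − Q_out) t = 10.7 + 0.079000 t; V(290) = 33.610 m³.
Solute balance: dm/dt = 0 − Q_out C = −Q_out m/V(t).
Separate: dm/m = −Q_out dt/V(t) ⇒ ln(m/m₀) = −(Q_out/(Q_in−Q_out)) ln(V/V₀).
m = m₀ (V₀/V)^(Q_out/(Q_in−Q_out)) = 32.1 × (10.7/33.610)^(4.6076) = 0.16449 g.
C = m/V = 0.16449/33.610 = 0.0048941 g/m³.

0.00489 g/m³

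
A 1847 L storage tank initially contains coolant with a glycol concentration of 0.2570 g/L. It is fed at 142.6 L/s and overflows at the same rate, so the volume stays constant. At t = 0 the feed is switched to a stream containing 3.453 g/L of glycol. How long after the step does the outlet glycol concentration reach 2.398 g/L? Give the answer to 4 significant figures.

Transient balance on the dissolved component: V dC/dt = Q(C_in − C), so τ = V/Q = 12.9523 s.
C(t) = C_in + (C₀ − C_in) e^(−t/τ). Set C = 2.398 and solve for t:
e^(−t/τ) = (C − C_in)/(C₀ − C_in) = (2.398 − 3.453)/(0.2570 − 3.453) = 0.330100
t = −τ ln(…) = 12.9523 × 1.10836 = 14.3558 s.

14.36 s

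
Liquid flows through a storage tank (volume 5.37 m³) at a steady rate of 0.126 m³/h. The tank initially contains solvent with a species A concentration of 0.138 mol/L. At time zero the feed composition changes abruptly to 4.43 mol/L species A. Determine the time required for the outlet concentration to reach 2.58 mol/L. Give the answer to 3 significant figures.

35.9 h

Mass balance on the solute (V constant): V dC/dt = Q(C_in − C), so τ = V/Q = 42.619 h.
C(t) = C_in + (C₀ − C_in) e^(−t/τ). Set C = 2.58 and solve for t:
e^(−t/τ) = (C − C_in)/(C₀ − C_in) = (2.58 − 4.43)/(0.138 − 4.43) = 0.43103
t = −τ ln(…) = 42.619 × 0.84157 = 35.867 h.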